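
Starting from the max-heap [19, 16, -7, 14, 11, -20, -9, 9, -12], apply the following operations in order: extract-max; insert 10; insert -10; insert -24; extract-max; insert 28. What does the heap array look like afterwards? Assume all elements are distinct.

extract-max → returns 19:
  remove root 19; move last element -12 to root → [-12, 16, -7, 14, 11, -20, -9, 9]
  -12 vs larger child 16 at index 1, swap → [16, -12, -7, 14, 11, -20, -9, 9]
  -12 vs larger child 14 at index 3, swap → [16, 14, -7, -12, 11, -20, -9, 9]
  -12 vs only child 9 at index 7, swap → [16, 14, -7, 9, 11, -20, -9, -12]
insert 10:
  append 10 at index 8 → [16, 14, -7, 9, 11, -20, -9, -12, 10]
  10 > parent 9 at index 3, swap → [16, 14, -7, 10, 11, -20, -9, -12, 9]
insert -10:
  append -10 at index 9 → [16, 14, -7, 10, 11, -20, -9, -12, 9, -10] (no swap needed)
insert -24:
  append -24 at index 10 → [16, 14, -7, 10, 11, -20, -9, -12, 9, -10, -24] (no swap needed)
extract-max → returns 16:
  remove root 16; move last element -24 to root → [-24, 14, -7, 10, 11, -20, -9, -12, 9, -10]
  -24 vs larger child 14 at index 1, swap → [14, -24, -7, 10, 11, -20, -9, -12, 9, -10]
  -24 vs larger child 11 at index 4, swap → [14, 11, -7, 10, -24, -20, -9, -12, 9, -10]
  -24 vs only child -10 at index 9, swap → [14, 11, -7, 10, -10, -20, -9, -12, 9, -24]
insert 28:
  append 28 at index 10 → [14, 11, -7, 10, -10, -20, -9, -12, 9, -24, 28]
  28 > parent -10 at index 4, swap → [14, 11, -7, 10, 28, -20, -9, -12, 9, -24, -10]
  28 > parent 11 at index 1, swap → [14, 28, -7, 10, 11, -20, -9, -12, 9, -24, -10]
  28 > parent 14 at index 0, swap → [28, 14, -7, 10, 11, -20, -9, -12, 9, -24, -10]

[28, 14, -7, 10, 11, -20, -9, -12, 9, -24, -10]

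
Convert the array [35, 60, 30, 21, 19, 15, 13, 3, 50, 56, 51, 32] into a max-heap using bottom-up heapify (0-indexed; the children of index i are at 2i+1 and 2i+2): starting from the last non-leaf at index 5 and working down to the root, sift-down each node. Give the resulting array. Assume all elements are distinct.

[60, 56, 32, 50, 51, 30, 13, 3, 21, 19, 35, 15]

sift down from index 5:
  15 vs only child 32 at index 11, swap → [35, 60, 30, 21, 19, 32, 13, 3, 50, 56, 51, 15]
sift down from index 4:
  19 vs larger child 56 at index 9, swap → [35, 60, 30, 21, 56, 32, 13, 3, 50, 19, 51, 15]
sift down from index 3:
  21 vs larger child 50 at index 8, swap → [35, 60, 30, 50, 56, 32, 13, 3, 21, 19, 51, 15]
sift down from index 2:
  30 vs larger child 32 at index 5, swap → [35, 60, 32, 50, 56, 30, 13, 3, 21, 19, 51, 15]
sift down from index 1: already satisfies heap property
sift down from index 0:
  35 vs larger child 60 at index 1, swap → [60, 35, 32, 50, 56, 30, 13, 3, 21, 19, 51, 15]
  35 vs larger child 56 at index 4, swap → [60, 56, 32, 50, 35, 30, 13, 3, 21, 19, 51, 15]
  35 vs larger child 51 at index 10, swap → [60, 56, 32, 50, 51, 30, 13, 3, 21, 19, 35, 15]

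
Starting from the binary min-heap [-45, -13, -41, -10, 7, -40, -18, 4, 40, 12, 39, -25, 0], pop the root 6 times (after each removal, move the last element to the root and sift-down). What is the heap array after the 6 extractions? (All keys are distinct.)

extract-min #1 returns -45:
  remove root -45; move last element 0 to root → [0, -13, -41, -10, 7, -40, -18, 4, 40, 12, 39, -25]
  0 vs smaller child -41 at index 2, swap → [-41, -13, 0, -10, 7, -40, -18, 4, 40, 12, 39, -25]
  0 vs smaller child -40 at index 5, swap → [-41, -13, -40, -10, 7, 0, -18, 4, 40, 12, 39, -25]
  0 vs only child -25 at index 11, swap → [-41, -13, -40, -10, 7, -25, -18, 4, 40, 12, 39, 0]
extract-min #2 returns -41:
  remove root -41; move last element 0 to root → [0, -13, -40, -10, 7, -25, -18, 4, 40, 12, 39]
  0 vs smaller child -40 at index 2, swap → [-40, -13, 0, -10, 7, -25, -18, 4, 40, 12, 39]
  0 vs smaller child -25 at index 5, swap → [-40, -13, -25, -10, 7, 0, -18, 4, 40, 12, 39]
extract-min #3 returns -40:
  remove root -40; move last element 39 to root → [39, -13, -25, -10, 7, 0, -18, 4, 40, 12]
  39 vs smaller child -25 at index 2, swap → [-25, -13, 39, -10, 7, 0, -18, 4, 40, 12]
  39 vs smaller child -18 at index 6, swap → [-25, -13, -18, -10, 7, 0, 39, 4, 40, 12]
extract-min #4 returns -25:
  remove root -25; move last element 12 to root → [12, -13, -18, -10, 7, 0, 39, 4, 40]
  12 vs smaller child -18 at index 2, swap → [-18, -13, 12, -10, 7, 0, 39, 4, 40]
  12 vs smaller child 0 at index 5, swap → [-18, -13, 0, -10, 7, 12, 39, 4, 40]
extract-min #5 returns -18:
  remove root -18; move last element 40 to root → [40, -13, 0, -10, 7, 12, 39, 4]
  40 vs smaller child -13 at index 1, swap → [-13, 40, 0, -10, 7, 12, 39, 4]
  40 vs smaller child -10 at index 3, swap → [-13, -10, 0, 40, 7, 12, 39, 4]
  40 vs only child 4 at index 7, swap → [-13, -10, 0, 4, 7, 12, 39, 40]
extract-min #6 returns -13:
  remove root -13; move last element 40 to root → [40, -10, 0, 4, 7, 12, 39]
  40 vs smaller child -10 at index 1, swap → [-10, 40, 0, 4, 7, 12, 39]
  40 vs smaller child 4 at index 3, swap → [-10, 4, 0, 40, 7, 12, 39]

[-10, 4, 0, 40, 7, 12, 39]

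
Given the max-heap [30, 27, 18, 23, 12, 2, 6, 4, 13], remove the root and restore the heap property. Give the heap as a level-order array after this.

[27, 23, 18, 13, 12, 2, 6, 4]

remove root 30; move last element 13 to root → [13, 27, 18, 23, 12, 2, 6, 4]
13 vs larger child 27 at index 1, swap → [27, 13, 18, 23, 12, 2, 6, 4]
13 vs larger child 23 at index 3, swap → [27, 23, 18, 13, 12, 2, 6, 4]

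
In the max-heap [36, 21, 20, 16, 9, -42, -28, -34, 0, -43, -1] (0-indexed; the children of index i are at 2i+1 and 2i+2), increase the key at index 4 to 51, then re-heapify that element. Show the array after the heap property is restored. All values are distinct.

[51, 36, 20, 16, 21, -42, -28, -34, 0, -43, -1]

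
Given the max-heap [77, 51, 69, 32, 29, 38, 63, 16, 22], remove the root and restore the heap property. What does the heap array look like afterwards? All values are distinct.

remove root 77; move last element 22 to root → [22, 51, 69, 32, 29, 38, 63, 16]
22 vs larger child 69 at index 2, swap → [69, 51, 22, 32, 29, 38, 63, 16]
22 vs larger child 63 at index 6, swap → [69, 51, 63, 32, 29, 38, 22, 16]

[69, 51, 63, 32, 29, 38, 22, 16]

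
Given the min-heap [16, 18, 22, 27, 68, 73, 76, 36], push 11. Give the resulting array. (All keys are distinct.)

append 11 at index 8 → [16, 18, 22, 27, 68, 73, 76, 36, 11]
11 < parent 27 at index 3, swap → [16, 18, 22, 11, 68, 73, 76, 36, 27]
11 < parent 18 at index 1, swap → [16, 11, 22, 18, 68, 73, 76, 36, 27]
11 < parent 16 at index 0, swap → [11, 16, 22, 18, 68, 73, 76, 36, 27]

[11, 16, 22, 18, 68, 73, 76, 36, 27]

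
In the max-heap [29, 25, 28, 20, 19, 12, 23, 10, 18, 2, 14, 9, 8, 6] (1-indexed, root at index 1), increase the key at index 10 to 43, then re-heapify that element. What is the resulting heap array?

set index 10 from 2 to 43 → [29, 25, 28, 20, 19, 12, 23, 10, 18, 43, 14, 9, 8, 6]
43 > parent 19 at index 5, swap → [29, 25, 28, 20, 43, 12, 23, 10, 18, 19, 14, 9, 8, 6]
43 > parent 25 at index 2, swap → [29, 43, 28, 20, 25, 12, 23, 10, 18, 19, 14, 9, 8, 6]
43 > parent 29 at index 1, swap → [43, 29, 28, 20, 25, 12, 23, 10, 18, 19, 14, 9, 8, 6]

[43, 29, 28, 20, 25, 12, 23, 10, 18, 19, 14, 9, 8, 6]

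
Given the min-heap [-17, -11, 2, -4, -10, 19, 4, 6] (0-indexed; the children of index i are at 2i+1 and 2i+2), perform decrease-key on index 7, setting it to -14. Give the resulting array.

[-17, -14, 2, -11, -10, 19, 4, -4]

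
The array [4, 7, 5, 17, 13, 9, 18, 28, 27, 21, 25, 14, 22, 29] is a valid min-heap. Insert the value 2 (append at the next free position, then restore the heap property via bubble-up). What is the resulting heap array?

append 2 at index 14 → [4, 7, 5, 17, 13, 9, 18, 28, 27, 21, 25, 14, 22, 29, 2]
2 < parent 18 at index 6, swap → [4, 7, 5, 17, 13, 9, 2, 28, 27, 21, 25, 14, 22, 29, 18]
2 < parent 5 at index 2, swap → [4, 7, 2, 17, 13, 9, 5, 28, 27, 21, 25, 14, 22, 29, 18]
2 < parent 4 at index 0, swap → [2, 7, 4, 17, 13, 9, 5, 28, 27, 21, 25, 14, 22, 29, 18]

[2, 7, 4, 17, 13, 9, 5, 28, 27, 21, 25, 14, 22, 29, 18]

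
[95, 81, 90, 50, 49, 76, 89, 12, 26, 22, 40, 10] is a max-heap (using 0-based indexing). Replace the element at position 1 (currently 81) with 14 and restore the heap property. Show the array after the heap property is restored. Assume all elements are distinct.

set index 1 from 81 to 14 → [95, 14, 90, 50, 49, 76, 89, 12, 26, 22, 40, 10]
14 vs larger child 50 at index 3, swap → [95, 50, 90, 14, 49, 76, 89, 12, 26, 22, 40, 10]
14 vs larger child 26 at index 8, swap → [95, 50, 90, 26, 49, 76, 89, 12, 14, 22, 40, 10]

[95, 50, 90, 26, 49, 76, 89, 12, 14, 22, 40, 10]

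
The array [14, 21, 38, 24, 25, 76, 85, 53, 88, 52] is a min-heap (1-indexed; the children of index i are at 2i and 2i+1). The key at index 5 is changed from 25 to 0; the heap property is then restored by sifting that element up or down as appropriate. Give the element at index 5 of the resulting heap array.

set index 5 from 25 to 0 → [14, 21, 38, 24, 0, 76, 85, 53, 88, 52]
0 < parent 21 at index 2, swap → [14, 0, 38, 24, 21, 76, 85, 53, 88, 52]
0 < parent 14 at index 1, swap → [0, 14, 38, 24, 21, 76, 85, 53, 88, 52]
resulting array: [0, 14, 38, 24, 21, 76, 85, 53, 88, 52]

21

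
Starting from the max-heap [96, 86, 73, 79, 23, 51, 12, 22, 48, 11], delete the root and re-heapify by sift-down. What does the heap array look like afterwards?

[86, 79, 73, 48, 23, 51, 12, 22, 11]

remove root 96; move last element 11 to root → [11, 86, 73, 79, 23, 51, 12, 22, 48]
11 vs larger child 86 at index 1, swap → [86, 11, 73, 79, 23, 51, 12, 22, 48]
11 vs larger child 79 at index 3, swap → [86, 79, 73, 11, 23, 51, 12, 22, 48]
11 vs larger child 48 at index 8, swap → [86, 79, 73, 48, 23, 51, 12, 22, 11]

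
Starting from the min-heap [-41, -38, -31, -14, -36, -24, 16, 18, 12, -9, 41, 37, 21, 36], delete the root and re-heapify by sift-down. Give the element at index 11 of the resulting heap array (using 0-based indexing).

37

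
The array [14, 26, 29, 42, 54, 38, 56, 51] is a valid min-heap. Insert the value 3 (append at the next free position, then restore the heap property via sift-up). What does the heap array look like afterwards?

[3, 14, 29, 26, 54, 38, 56, 51, 42]

append 3 at index 8 → [14, 26, 29, 42, 54, 38, 56, 51, 3]
3 < parent 42 at index 3, swap → [14, 26, 29, 3, 54, 38, 56, 51, 42]
3 < parent 26 at index 1, swap → [14, 3, 29, 26, 54, 38, 56, 51, 42]
3 < parent 14 at index 0, swap → [3, 14, 29, 26, 54, 38, 56, 51, 42]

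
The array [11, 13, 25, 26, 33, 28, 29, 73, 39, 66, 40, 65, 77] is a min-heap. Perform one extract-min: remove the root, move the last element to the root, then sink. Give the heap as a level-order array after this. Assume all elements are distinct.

remove root 11; move last element 77 to root → [77, 13, 25, 26, 33, 28, 29, 73, 39, 66, 40, 65]
77 vs smaller child 13 at index 1, swap → [13, 77, 25, 26, 33, 28, 29, 73, 39, 66, 40, 65]
77 vs smaller child 26 at index 3, swap → [13, 26, 25, 77, 33, 28, 29, 73, 39, 66, 40, 65]
77 vs smaller child 39 at index 8, swap → [13, 26, 25, 39, 33, 28, 29, 73, 77, 66, 40, 65]

[13, 26, 25, 39, 33, 28, 29, 73, 77, 66, 40, 65]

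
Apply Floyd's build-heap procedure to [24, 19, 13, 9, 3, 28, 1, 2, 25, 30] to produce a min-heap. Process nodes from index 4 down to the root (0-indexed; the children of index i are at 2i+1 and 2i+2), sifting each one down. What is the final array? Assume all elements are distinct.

[1, 2, 13, 9, 3, 28, 24, 19, 25, 30]

sift down from index 4: already satisfies heap property
sift down from index 3:
  9 vs smaller child 2 at index 7, swap → [24, 19, 13, 2, 3, 28, 1, 9, 25, 30]
sift down from index 2:
  13 vs smaller child 1 at index 6, swap → [24, 19, 1, 2, 3, 28, 13, 9, 25, 30]
sift down from index 1:
  19 vs smaller child 2 at index 3, swap → [24, 2, 1, 19, 3, 28, 13, 9, 25, 30]
  19 vs smaller child 9 at index 7, swap → [24, 2, 1, 9, 3, 28, 13, 19, 25, 30]
sift down from index 0:
  24 vs smaller child 1 at index 2, swap → [1, 2, 24, 9, 3, 28, 13, 19, 25, 30]
  24 vs smaller child 13 at index 6, swap → [1, 2, 13, 9, 3, 28, 24, 19, 25, 30]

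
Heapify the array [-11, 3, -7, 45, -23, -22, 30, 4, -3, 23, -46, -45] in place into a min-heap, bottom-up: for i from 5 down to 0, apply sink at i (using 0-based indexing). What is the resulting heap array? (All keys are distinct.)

[-46, -23, -45, -3, -11, -22, 30, 4, 45, 23, 3, -7]

sift down from index 5:
  -22 vs only child -45 at index 11, swap → [-11, 3, -7, 45, -23, -45, 30, 4, -3, 23, -46, -22]
sift down from index 4:
  -23 vs smaller child -46 at index 10, swap → [-11, 3, -7, 45, -46, -45, 30, 4, -3, 23, -23, -22]
sift down from index 3:
  45 vs smaller child -3 at index 8, swap → [-11, 3, -7, -3, -46, -45, 30, 4, 45, 23, -23, -22]
sift down from index 2:
  -7 vs smaller child -45 at index 5, swap → [-11, 3, -45, -3, -46, -7, 30, 4, 45, 23, -23, -22]
  -7 vs only child -22 at index 11, swap → [-11, 3, -45, -3, -46, -22, 30, 4, 45, 23, -23, -7]
sift down from index 1:
  3 vs smaller child -46 at index 4, swap → [-11, -46, -45, -3, 3, -22, 30, 4, 45, 23, -23, -7]
  3 vs smaller child -23 at index 10, swap → [-11, -46, -45, -3, -23, -22, 30, 4, 45, 23, 3, -7]
sift down from index 0:
  -11 vs smaller child -46 at index 1, swap → [-46, -11, -45, -3, -23, -22, 30, 4, 45, 23, 3, -7]
  -11 vs smaller child -23 at index 4, swap → [-46, -23, -45, -3, -11, -22, 30, 4, 45, 23, 3, -7]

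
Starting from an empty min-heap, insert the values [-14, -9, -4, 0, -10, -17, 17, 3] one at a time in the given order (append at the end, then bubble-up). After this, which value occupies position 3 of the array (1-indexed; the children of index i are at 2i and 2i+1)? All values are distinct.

-14

Insert -14:
  append -14 at index 1 → [-14] (no swap needed)
Insert -9:
  append -9 at index 2 → [-14, -9] (no swap needed)
Insert -4:
  append -4 at index 3 → [-14, -9, -4] (no swap needed)
Insert 0:
  append 0 at index 4 → [-14, -9, -4, 0] (no swap needed)
Insert -10:
  append -10 at index 5 → [-14, -9, -4, 0, -10]
  -10 < parent -9 at index 2, swap → [-14, -10, -4, 0, -9]
Insert -17:
  append -17 at index 6 → [-14, -10, -4, 0, -9, -17]
  -17 < parent -4 at index 3, swap → [-14, -10, -17, 0, -9, -4]
  -17 < parent -14 at index 1, swap → [-17, -10, -14, 0, -9, -4]
Insert 17:
  append 17 at index 7 → [-17, -10, -14, 0, -9, -4, 17] (no swap needed)
Insert 3:
  append 3 at index 8 → [-17, -10, -14, 0, -9, -4, 17, 3] (no swap needed)
resulting array: [-17, -10, -14, 0, -9, -4, 17, 3]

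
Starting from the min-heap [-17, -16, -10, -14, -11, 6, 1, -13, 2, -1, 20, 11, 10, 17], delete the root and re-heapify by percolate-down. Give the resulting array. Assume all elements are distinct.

[-16, -14, -10, -13, -11, 6, 1, 17, 2, -1, 20, 11, 10]

remove root -17; move last element 17 to root → [17, -16, -10, -14, -11, 6, 1, -13, 2, -1, 20, 11, 10]
17 vs smaller child -16 at index 1, swap → [-16, 17, -10, -14, -11, 6, 1, -13, 2, -1, 20, 11, 10]
17 vs smaller child -14 at index 3, swap → [-16, -14, -10, 17, -11, 6, 1, -13, 2, -1, 20, 11, 10]
17 vs smaller child -13 at index 7, swap → [-16, -14, -10, -13, -11, 6, 1, 17, 2, -1, 20, 11, 10]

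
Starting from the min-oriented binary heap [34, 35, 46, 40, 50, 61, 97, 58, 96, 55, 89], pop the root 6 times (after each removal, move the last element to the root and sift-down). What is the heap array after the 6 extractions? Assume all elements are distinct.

extract-min #1 returns 34:
  remove root 34; move last element 89 to root → [89, 35, 46, 40, 50, 61, 97, 58, 96, 55]
  89 vs smaller child 35 at index 1, swap → [35, 89, 46, 40, 50, 61, 97, 58, 96, 55]
  89 vs smaller child 40 at index 3, swap → [35, 40, 46, 89, 50, 61, 97, 58, 96, 55]
  89 vs smaller child 58 at index 7, swap → [35, 40, 46, 58, 50, 61, 97, 89, 96, 55]
extract-min #2 returns 35:
  remove root 35; move last element 55 to root → [55, 40, 46, 58, 50, 61, 97, 89, 96]
  55 vs smaller child 40 at index 1, swap → [40, 55, 46, 58, 50, 61, 97, 89, 96]
  55 vs smaller child 50 at index 4, swap → [40, 50, 46, 58, 55, 61, 97, 89, 96]
extract-min #3 returns 40:
  remove root 40; move last element 96 to root → [96, 50, 46, 58, 55, 61, 97, 89]
  96 vs smaller child 46 at index 2, swap → [46, 50, 96, 58, 55, 61, 97, 89]
  96 vs smaller child 61 at index 5, swap → [46, 50, 61, 58, 55, 96, 97, 89]
extract-min #4 returns 46:
  remove root 46; move last element 89 to root → [89, 50, 61, 58, 55, 96, 97]
  89 vs smaller child 50 at index 1, swap → [50, 89, 61, 58, 55, 96, 97]
  89 vs smaller child 55 at index 4, swap → [50, 55, 61, 58, 89, 96, 97]
extract-min #5 returns 50:
  remove root 50; move last element 97 to root → [97, 55, 61, 58, 89, 96]
  97 vs smaller child 55 at index 1, swap → [55, 97, 61, 58, 89, 96]
  97 vs smaller child 58 at index 3, swap → [55, 58, 61, 97, 89, 96]
extract-min #6 returns 55:
  remove root 55; move last element 96 to root → [96, 58, 61, 97, 89]
  96 vs smaller child 58 at index 1, swap → [58, 96, 61, 97, 89]
  96 vs smaller child 89 at index 4, swap → [58, 89, 61, 97, 96]

[58, 89, 61, 97, 96]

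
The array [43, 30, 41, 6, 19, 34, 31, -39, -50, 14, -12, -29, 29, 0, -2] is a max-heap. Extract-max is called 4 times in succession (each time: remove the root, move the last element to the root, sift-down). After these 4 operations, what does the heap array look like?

[30, 19, 29, 6, 14, -2, 0, -39, -50, -29, -12]

extract-max #1 returns 43:
  remove root 43; move last element -2 to root → [-2, 30, 41, 6, 19, 34, 31, -39, -50, 14, -12, -29, 29, 0]
  -2 vs larger child 41 at index 2, swap → [41, 30, -2, 6, 19, 34, 31, -39, -50, 14, -12, -29, 29, 0]
  -2 vs larger child 34 at index 5, swap → [41, 30, 34, 6, 19, -2, 31, -39, -50, 14, -12, -29, 29, 0]
  -2 vs larger child 29 at index 12, swap → [41, 30, 34, 6, 19, 29, 31, -39, -50, 14, -12, -29, -2, 0]
extract-max #2 returns 41:
  remove root 41; move last element 0 to root → [0, 30, 34, 6, 19, 29, 31, -39, -50, 14, -12, -29, -2]
  0 vs larger child 34 at index 2, swap → [34, 30, 0, 6, 19, 29, 31, -39, -50, 14, -12, -29, -2]
  0 vs larger child 31 at index 6, swap → [34, 30, 31, 6, 19, 29, 0, -39, -50, 14, -12, -29, -2]
extract-max #3 returns 34:
  remove root 34; move last element -2 to root → [-2, 30, 31, 6, 19, 29, 0, -39, -50, 14, -12, -29]
  -2 vs larger child 31 at index 2, swap → [31, 30, -2, 6, 19, 29, 0, -39, -50, 14, -12, -29]
  -2 vs larger child 29 at index 5, swap → [31, 30, 29, 6, 19, -2, 0, -39, -50, 14, -12, -29]
extract-max #4 returns 31:
  remove root 31; move last element -29 to root → [-29, 30, 29, 6, 19, -2, 0, -39, -50, 14, -12]
  -29 vs larger child 30 at index 1, swap → [30, -29, 29, 6, 19, -2, 0, -39, -50, 14, -12]
  -29 vs larger child 19 at index 4, swap → [30, 19, 29, 6, -29, -2, 0, -39, -50, 14, -12]
  -29 vs larger child 14 at index 9, swap → [30, 19, 29, 6, 14, -2, 0, -39, -50, -29, -12]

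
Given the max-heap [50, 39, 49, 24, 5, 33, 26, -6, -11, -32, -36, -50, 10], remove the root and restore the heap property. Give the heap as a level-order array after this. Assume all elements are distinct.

remove root 50; move last element 10 to root → [10, 39, 49, 24, 5, 33, 26, -6, -11, -32, -36, -50]
10 vs larger child 49 at index 2, swap → [49, 39, 10, 24, 5, 33, 26, -6, -11, -32, -36, -50]
10 vs larger child 33 at index 5, swap → [49, 39, 33, 24, 5, 10, 26, -6, -11, -32, -36, -50]

[49, 39, 33, 24, 5, 10, 26, -6, -11, -32, -36, -50]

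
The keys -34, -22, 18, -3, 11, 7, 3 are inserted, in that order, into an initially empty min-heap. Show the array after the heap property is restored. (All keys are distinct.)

Insert -34:
  append -34 at index 0 → [-34] (no swap needed)
Insert -22:
  append -22 at index 1 → [-34, -22] (no swap needed)
Insert 18:
  append 18 at index 2 → [-34, -22, 18] (no swap needed)
Insert -3:
  append -3 at index 3 → [-34, -22, 18, -3] (no swap needed)
Insert 11:
  append 11 at index 4 → [-34, -22, 18, -3, 11] (no swap needed)
Insert 7:
  append 7 at index 5 → [-34, -22, 18, -3, 11, 7]
  7 < parent 18 at index 2, swap → [-34, -22, 7, -3, 11, 18]
Insert 3:
  append 3 at index 6 → [-34, -22, 7, -3, 11, 18, 3]
  3 < parent 7 at index 2, swap → [-34, -22, 3, -3, 11, 18, 7]

[-34, -22, 3, -3, 11, 18, 7]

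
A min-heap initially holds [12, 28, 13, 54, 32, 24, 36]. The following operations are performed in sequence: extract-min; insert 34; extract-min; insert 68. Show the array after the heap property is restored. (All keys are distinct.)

[24, 28, 34, 54, 32, 36, 68]

extract-min → returns 12:
  remove root 12; move last element 36 to root → [36, 28, 13, 54, 32, 24]
  36 vs smaller child 13 at index 2, swap → [13, 28, 36, 54, 32, 24]
  36 vs only child 24 at index 5, swap → [13, 28, 24, 54, 32, 36]
insert 34:
  append 34 at index 6 → [13, 28, 24, 54, 32, 36, 34] (no swap needed)
extract-min → returns 13:
  remove root 13; move last element 34 to root → [34, 28, 24, 54, 32, 36]
  34 vs smaller child 24 at index 2, swap → [24, 28, 34, 54, 32, 36]
insert 68:
  append 68 at index 6 → [24, 28, 34, 54, 32, 36, 68] (no swap needed)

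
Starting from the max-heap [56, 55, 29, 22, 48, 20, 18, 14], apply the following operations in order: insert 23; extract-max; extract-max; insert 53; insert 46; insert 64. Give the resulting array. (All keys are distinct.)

insert 23:
  append 23 at index 8 → [56, 55, 29, 22, 48, 20, 18, 14, 23]
  23 > parent 22 at index 3, swap → [56, 55, 29, 23, 48, 20, 18, 14, 22]
extract-max → returns 56:
  remove root 56; move last element 22 to root → [22, 55, 29, 23, 48, 20, 18, 14]
  22 vs larger child 55 at index 1, swap → [55, 22, 29, 23, 48, 20, 18, 14]
  22 vs larger child 48 at index 4, swap → [55, 48, 29, 23, 22, 20, 18, 14]
extract-max → returns 55:
  remove root 55; move last element 14 to root → [14, 48, 29, 23, 22, 20, 18]
  14 vs larger child 48 at index 1, swap → [48, 14, 29, 23, 22, 20, 18]
  14 vs larger child 23 at index 3, swap → [48, 23, 29, 14, 22, 20, 18]
insert 53:
  append 53 at index 7 → [48, 23, 29, 14, 22, 20, 18, 53]
  53 > parent 14 at index 3, swap → [48, 23, 29, 53, 22, 20, 18, 14]
  53 > parent 23 at index 1, swap → [48, 53, 29, 23, 22, 20, 18, 14]
  53 > parent 48 at index 0, swap → [53, 48, 29, 23, 22, 20, 18, 14]
insert 46:
  append 46 at index 8 → [53, 48, 29, 23, 22, 20, 18, 14, 46]
  46 > parent 23 at index 3, swap → [53, 48, 29, 46, 22, 20, 18, 14, 23]
insert 64:
  append 64 at index 9 → [53, 48, 29, 46, 22, 20, 18, 14, 23, 64]
  64 > parent 22 at index 4, swap → [53, 48, 29, 46, 64, 20, 18, 14, 23, 22]
  64 > parent 48 at index 1, swap → [53, 64, 29, 46, 48, 20, 18, 14, 23, 22]
  64 > parent 53 at index 0, swap → [64, 53, 29, 46, 48, 20, 18, 14, 23, 22]

[64, 53, 29, 46, 48, 20, 18, 14, 23, 22]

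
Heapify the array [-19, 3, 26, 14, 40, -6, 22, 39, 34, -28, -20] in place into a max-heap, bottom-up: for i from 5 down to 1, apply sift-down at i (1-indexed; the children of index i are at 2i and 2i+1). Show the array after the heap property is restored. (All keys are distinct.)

sift down from index 5: already satisfies heap property
sift down from index 4:
  14 vs larger child 39 at index 8, swap → [-19, 3, 26, 39, 40, -6, 22, 14, 34, -28, -20]
sift down from index 3: already satisfies heap property
sift down from index 2:
  3 vs larger child 40 at index 5, swap → [-19, 40, 26, 39, 3, -6, 22, 14, 34, -28, -20]
sift down from index 1:
  -19 vs larger child 40 at index 2, swap → [40, -19, 26, 39, 3, -6, 22, 14, 34, -28, -20]
  -19 vs larger child 39 at index 4, swap → [40, 39, 26, -19, 3, -6, 22, 14, 34, -28, -20]
  -19 vs larger child 34 at index 9, swap → [40, 39, 26, 34, 3, -6, 22, 14, -19, -28, -20]

[40, 39, 26, 34, 3, -6, 22, 14, -19, -28, -20]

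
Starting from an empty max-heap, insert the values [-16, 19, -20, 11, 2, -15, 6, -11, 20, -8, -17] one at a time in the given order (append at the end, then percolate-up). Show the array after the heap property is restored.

[20, 19, 6, 11, 2, -20, -15, -16, -11, -8, -17]

Insert -16:
  append -16 at index 0 → [-16] (no swap needed)
Insert 19:
  append 19 at index 1 → [-16, 19]
  19 > parent -16 at index 0, swap → [19, -16]
Insert -20:
  append -20 at index 2 → [19, -16, -20] (no swap needed)
Insert 11:
  append 11 at index 3 → [19, -16, -20, 11]
  11 > parent -16 at index 1, swap → [19, 11, -20, -16]
Insert 2:
  append 2 at index 4 → [19, 11, -20, -16, 2] (no swap needed)
Insert -15:
  append -15 at index 5 → [19, 11, -20, -16, 2, -15]
  -15 > parent -20 at index 2, swap → [19, 11, -15, -16, 2, -20]
Insert 6:
  append 6 at index 6 → [19, 11, -15, -16, 2, -20, 6]
  6 > parent -15 at index 2, swap → [19, 11, 6, -16, 2, -20, -15]
Insert -11:
  append -11 at index 7 → [19, 11, 6, -16, 2, -20, -15, -11]
  -11 > parent -16 at index 3, swap → [19, 11, 6, -11, 2, -20, -15, -16]
Insert 20:
  append 20 at index 8 → [19, 11, 6, -11, 2, -20, -15, -16, 20]
  20 > parent -11 at index 3, swap → [19, 11, 6, 20, 2, -20, -15, -16, -11]
  20 > parent 11 at index 1, swap → [19, 20, 6, 11, 2, -20, -15, -16, -11]
  20 > parent 19 at index 0, swap → [20, 19, 6, 11, 2, -20, -15, -16, -11]
Insert -8:
  append -8 at index 9 → [20, 19, 6, 11, 2, -20, -15, -16, -11, -8] (no swap needed)
Insert -17:
  append -17 at index 10 → [20, 19, 6, 11, 2, -20, -15, -16, -11, -8, -17] (no swap needed)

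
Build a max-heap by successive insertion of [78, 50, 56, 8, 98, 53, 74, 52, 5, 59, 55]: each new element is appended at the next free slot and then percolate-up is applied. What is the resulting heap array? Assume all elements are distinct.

[98, 78, 74, 52, 59, 53, 56, 8, 5, 50, 55]

Insert 78:
  append 78 at index 0 → [78] (no swap needed)
Insert 50:
  append 50 at index 1 → [78, 50] (no swap needed)
Insert 56:
  append 56 at index 2 → [78, 50, 56] (no swap needed)
Insert 8:
  append 8 at index 3 → [78, 50, 56, 8] (no swap needed)
Insert 98:
  append 98 at index 4 → [78, 50, 56, 8, 98]
  98 > parent 50 at index 1, swap → [78, 98, 56, 8, 50]
  98 > parent 78 at index 0, swap → [98, 78, 56, 8, 50]
Insert 53:
  append 53 at index 5 → [98, 78, 56, 8, 50, 53] (no swap needed)
Insert 74:
  append 74 at index 6 → [98, 78, 56, 8, 50, 53, 74]
  74 > parent 56 at index 2, swap → [98, 78, 74, 8, 50, 53, 56]
Insert 52:
  append 52 at index 7 → [98, 78, 74, 8, 50, 53, 56, 52]
  52 > parent 8 at index 3, swap → [98, 78, 74, 52, 50, 53, 56, 8]
Insert 5:
  append 5 at index 8 → [98, 78, 74, 52, 50, 53, 56, 8, 5] (no swap needed)
Insert 59:
  append 59 at index 9 → [98, 78, 74, 52, 50, 53, 56, 8, 5, 59]
  59 > parent 50 at index 4, swap → [98, 78, 74, 52, 59, 53, 56, 8, 5, 50]
Insert 55:
  append 55 at index 10 → [98, 78, 74, 52, 59, 53, 56, 8, 5, 50, 55] (no swap needed)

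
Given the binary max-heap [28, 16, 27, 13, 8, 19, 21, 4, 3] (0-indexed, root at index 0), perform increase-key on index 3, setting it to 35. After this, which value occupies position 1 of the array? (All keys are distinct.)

set index 3 from 13 to 35 → [28, 16, 27, 35, 8, 19, 21, 4, 3]
35 > parent 16 at index 1, swap → [28, 35, 27, 16, 8, 19, 21, 4, 3]
35 > parent 28 at index 0, swap → [35, 28, 27, 16, 8, 19, 21, 4, 3]
resulting array: [35, 28, 27, 16, 8, 19, 21, 4, 3]

28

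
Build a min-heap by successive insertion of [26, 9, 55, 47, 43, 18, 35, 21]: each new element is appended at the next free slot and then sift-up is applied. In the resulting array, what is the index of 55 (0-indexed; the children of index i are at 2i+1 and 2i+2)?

Insert 26:
  append 26 at index 0 → [26] (no swap needed)
Insert 9:
  append 9 at index 1 → [26, 9]
  9 < parent 26 at index 0, swap → [9, 26]
Insert 55:
  append 55 at index 2 → [9, 26, 55] (no swap needed)
Insert 47:
  append 47 at index 3 → [9, 26, 55, 47] (no swap needed)
Insert 43:
  append 43 at index 4 → [9, 26, 55, 47, 43] (no swap needed)
Insert 18:
  append 18 at index 5 → [9, 26, 55, 47, 43, 18]
  18 < parent 55 at index 2, swap → [9, 26, 18, 47, 43, 55]
Insert 35:
  append 35 at index 6 → [9, 26, 18, 47, 43, 55, 35] (no swap needed)
Insert 21:
  append 21 at index 7 → [9, 26, 18, 47, 43, 55, 35, 21]
  21 < parent 47 at index 3, swap → [9, 26, 18, 21, 43, 55, 35, 47]
  21 < parent 26 at index 1, swap → [9, 21, 18, 26, 43, 55, 35, 47]
resulting array: [9, 21, 18, 26, 43, 55, 35, 47]

5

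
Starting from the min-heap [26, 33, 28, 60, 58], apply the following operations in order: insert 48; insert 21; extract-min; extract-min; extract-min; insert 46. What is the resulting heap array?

[33, 46, 48, 60, 58]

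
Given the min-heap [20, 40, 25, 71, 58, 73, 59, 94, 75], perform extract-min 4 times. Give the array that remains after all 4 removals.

[59, 71, 73, 75, 94]

extract-min #1 returns 20:
  remove root 20; move last element 75 to root → [75, 40, 25, 71, 58, 73, 59, 94]
  75 vs smaller child 25 at index 2, swap → [25, 40, 75, 71, 58, 73, 59, 94]
  75 vs smaller child 59 at index 6, swap → [25, 40, 59, 71, 58, 73, 75, 94]
extract-min #2 returns 25:
  remove root 25; move last element 94 to root → [94, 40, 59, 71, 58, 73, 75]
  94 vs smaller child 40 at index 1, swap → [40, 94, 59, 71, 58, 73, 75]
  94 vs smaller child 58 at index 4, swap → [40, 58, 59, 71, 94, 73, 75]
extract-min #3 returns 40:
  remove root 40; move last element 75 to root → [75, 58, 59, 71, 94, 73]
  75 vs smaller child 58 at index 1, swap → [58, 75, 59, 71, 94, 73]
  75 vs smaller child 71 at index 3, swap → [58, 71, 59, 75, 94, 73]
extract-min #4 returns 58:
  remove root 58; move last element 73 to root → [73, 71, 59, 75, 94]
  73 vs smaller child 59 at index 2, swap → [59, 71, 73, 75, 94]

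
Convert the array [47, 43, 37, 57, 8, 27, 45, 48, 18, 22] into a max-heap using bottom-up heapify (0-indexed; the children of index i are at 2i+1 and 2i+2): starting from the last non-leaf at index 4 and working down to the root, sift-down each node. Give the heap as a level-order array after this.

[57, 48, 45, 47, 22, 27, 37, 43, 18, 8]

sift down from index 4:
  8 vs only child 22 at index 9, swap → [47, 43, 37, 57, 22, 27, 45, 48, 18, 8]
sift down from index 3: already satisfies heap property
sift down from index 2:
  37 vs larger child 45 at index 6, swap → [47, 43, 45, 57, 22, 27, 37, 48, 18, 8]
sift down from index 1:
  43 vs larger child 57 at index 3, swap → [47, 57, 45, 43, 22, 27, 37, 48, 18, 8]
  43 vs larger child 48 at index 7, swap → [47, 57, 45, 48, 22, 27, 37, 43, 18, 8]
sift down from index 0:
  47 vs larger child 57 at index 1, swap → [57, 47, 45, 48, 22, 27, 37, 43, 18, 8]
  47 vs larger child 48 at index 3, swap → [57, 48, 45, 47, 22, 27, 37, 43, 18, 8]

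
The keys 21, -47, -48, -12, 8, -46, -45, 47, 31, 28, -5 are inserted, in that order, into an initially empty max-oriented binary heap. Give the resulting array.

[47, 31, -45, 21, 28, -48, -46, -47, 8, -12, -5]

Insert 21:
  append 21 at index 0 → [21] (no swap needed)
Insert -47:
  append -47 at index 1 → [21, -47] (no swap needed)
Insert -48:
  append -48 at index 2 → [21, -47, -48] (no swap needed)
Insert -12:
  append -12 at index 3 → [21, -47, -48, -12]
  -12 > parent -47 at index 1, swap → [21, -12, -48, -47]
Insert 8:
  append 8 at index 4 → [21, -12, -48, -47, 8]
  8 > parent -12 at index 1, swap → [21, 8, -48, -47, -12]
Insert -46:
  append -46 at index 5 → [21, 8, -48, -47, -12, -46]
  -46 > parent -48 at index 2, swap → [21, 8, -46, -47, -12, -48]
Insert -45:
  append -45 at index 6 → [21, 8, -46, -47, -12, -48, -45]
  -45 > parent -46 at index 2, swap → [21, 8, -45, -47, -12, -48, -46]
Insert 47:
  append 47 at index 7 → [21, 8, -45, -47, -12, -48, -46, 47]
  47 > parent -47 at index 3, swap → [21, 8, -45, 47, -12, -48, -46, -47]
  47 > parent 8 at index 1, swap → [21, 47, -45, 8, -12, -48, -46, -47]
  47 > parent 21 at index 0, swap → [47, 21, -45, 8, -12, -48, -46, -47]
Insert 31:
  append 31 at index 8 → [47, 21, -45, 8, -12, -48, -46, -47, 31]
  31 > parent 8 at index 3, swap → [47, 21, -45, 31, -12, -48, -46, -47, 8]
  31 > parent 21 at index 1, swap → [47, 31, -45, 21, -12, -48, -46, -47, 8]
Insert 28:
  append 28 at index 9 → [47, 31, -45, 21, -12, -48, -46, -47, 8, 28]
  28 > parent -12 at index 4, swap → [47, 31, -45, 21, 28, -48, -46, -47, 8, -12]
Insert -5:
  append -5 at index 10 → [47, 31, -45, 21, 28, -48, -46, -47, 8, -12, -5] (no swap needed)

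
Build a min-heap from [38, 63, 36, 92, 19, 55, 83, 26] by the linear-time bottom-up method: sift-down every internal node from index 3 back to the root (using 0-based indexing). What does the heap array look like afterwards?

[19, 26, 36, 38, 63, 55, 83, 92]

sift down from index 3:
  92 vs only child 26 at index 7, swap → [38, 63, 36, 26, 19, 55, 83, 92]
sift down from index 2: already satisfies heap property
sift down from index 1:
  63 vs smaller child 19 at index 4, swap → [38, 19, 36, 26, 63, 55, 83, 92]
sift down from index 0:
  38 vs smaller child 19 at index 1, swap → [19, 38, 36, 26, 63, 55, 83, 92]
  38 vs smaller child 26 at index 3, swap → [19, 26, 36, 38, 63, 55, 83, 92]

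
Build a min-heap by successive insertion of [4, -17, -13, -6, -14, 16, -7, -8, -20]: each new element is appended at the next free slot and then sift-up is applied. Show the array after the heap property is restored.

Insert 4:
  append 4 at index 0 → [4] (no swap needed)
Insert -17:
  append -17 at index 1 → [4, -17]
  -17 < parent 4 at index 0, swap → [-17, 4]
Insert -13:
  append -13 at index 2 → [-17, 4, -13] (no swap needed)
Insert -6:
  append -6 at index 3 → [-17, 4, -13, -6]
  -6 < parent 4 at index 1, swap → [-17, -6, -13, 4]
Insert -14:
  append -14 at index 4 → [-17, -6, -13, 4, -14]
  -14 < parent -6 at index 1, swap → [-17, -14, -13, 4, -6]
Insert 16:
  append 16 at index 5 → [-17, -14, -13, 4, -6, 16] (no swap needed)
Insert -7:
  append -7 at index 6 → [-17, -14, -13, 4, -6, 16, -7] (no swap needed)
Insert -8:
  append -8 at index 7 → [-17, -14, -13, 4, -6, 16, -7, -8]
  -8 < parent 4 at index 3, swap → [-17, -14, -13, -8, -6, 16, -7, 4]
Insert -20:
  append -20 at index 8 → [-17, -14, -13, -8, -6, 16, -7, 4, -20]
  -20 < parent -8 at index 3, swap → [-17, -14, -13, -20, -6, 16, -7, 4, -8]
  -20 < parent -14 at index 1, swap → [-17, -20, -13, -14, -6, 16, -7, 4, -8]
  -20 < parent -17 at index 0, swap → [-20, -17, -13, -14, -6, 16, -7, 4, -8]

[-20, -17, -13, -14, -6, 16, -7, 4, -8]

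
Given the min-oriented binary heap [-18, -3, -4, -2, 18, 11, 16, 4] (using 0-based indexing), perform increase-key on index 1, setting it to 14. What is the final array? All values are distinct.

[-18, -2, -4, 4, 18, 11, 16, 14]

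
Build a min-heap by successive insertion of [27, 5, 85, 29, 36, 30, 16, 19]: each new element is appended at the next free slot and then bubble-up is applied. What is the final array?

Insert 27:
  append 27 at index 0 → [27] (no swap needed)
Insert 5:
  append 5 at index 1 → [27, 5]
  5 < parent 27 at index 0, swap → [5, 27]
Insert 85:
  append 85 at index 2 → [5, 27, 85] (no swap needed)
Insert 29:
  append 29 at index 3 → [5, 27, 85, 29] (no swap needed)
Insert 36:
  append 36 at index 4 → [5, 27, 85, 29, 36] (no swap needed)
Insert 30:
  append 30 at index 5 → [5, 27, 85, 29, 36, 30]
  30 < parent 85 at index 2, swap → [5, 27, 30, 29, 36, 85]
Insert 16:
  append 16 at index 6 → [5, 27, 30, 29, 36, 85, 16]
  16 < parent 30 at index 2, swap → [5, 27, 16, 29, 36, 85, 30]
Insert 19:
  append 19 at index 7 → [5, 27, 16, 29, 36, 85, 30, 19]
  19 < parent 29 at index 3, swap → [5, 27, 16, 19, 36, 85, 30, 29]
  19 < parent 27 at index 1, swap → [5, 19, 16, 27, 36, 85, 30, 29]

[5, 19, 16, 27, 36, 85, 30, 29]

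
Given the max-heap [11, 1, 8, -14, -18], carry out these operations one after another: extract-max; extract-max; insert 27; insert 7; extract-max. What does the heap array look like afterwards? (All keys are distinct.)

[7, 1, -18, -14]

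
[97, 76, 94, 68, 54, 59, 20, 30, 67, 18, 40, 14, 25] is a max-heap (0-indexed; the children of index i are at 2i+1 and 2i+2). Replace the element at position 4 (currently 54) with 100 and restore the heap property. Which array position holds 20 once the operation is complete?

6

set index 4 from 54 to 100 → [97, 76, 94, 68, 100, 59, 20, 30, 67, 18, 40, 14, 25]
100 > parent 76 at index 1, swap → [97, 100, 94, 68, 76, 59, 20, 30, 67, 18, 40, 14, 25]
100 > parent 97 at index 0, swap → [100, 97, 94, 68, 76, 59, 20, 30, 67, 18, 40, 14, 25]
resulting array: [100, 97, 94, 68, 76, 59, 20, 30, 67, 18, 40, 14, 25]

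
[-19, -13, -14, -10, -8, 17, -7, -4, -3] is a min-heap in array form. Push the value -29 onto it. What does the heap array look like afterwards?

append -29 at index 9 → [-19, -13, -14, -10, -8, 17, -7, -4, -3, -29]
-29 < parent -8 at index 4, swap → [-19, -13, -14, -10, -29, 17, -7, -4, -3, -8]
-29 < parent -13 at index 1, swap → [-19, -29, -14, -10, -13, 17, -7, -4, -3, -8]
-29 < parent -19 at index 0, swap → [-29, -19, -14, -10, -13, 17, -7, -4, -3, -8]

[-29, -19, -14, -10, -13, 17, -7, -4, -3, -8]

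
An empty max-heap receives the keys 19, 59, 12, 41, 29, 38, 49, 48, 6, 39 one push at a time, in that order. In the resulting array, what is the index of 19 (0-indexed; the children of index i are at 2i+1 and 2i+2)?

Insert 19:
  append 19 at index 0 → [19] (no swap needed)
Insert 59:
  append 59 at index 1 → [19, 59]
  59 > parent 19 at index 0, swap → [59, 19]
Insert 12:
  append 12 at index 2 → [59, 19, 12] (no swap needed)
Insert 41:
  append 41 at index 3 → [59, 19, 12, 41]
  41 > parent 19 at index 1, swap → [59, 41, 12, 19]
Insert 29:
  append 29 at index 4 → [59, 41, 12, 19, 29] (no swap needed)
Insert 38:
  append 38 at index 5 → [59, 41, 12, 19, 29, 38]
  38 > parent 12 at index 2, swap → [59, 41, 38, 19, 29, 12]
Insert 49:
  append 49 at index 6 → [59, 41, 38, 19, 29, 12, 49]
  49 > parent 38 at index 2, swap → [59, 41, 49, 19, 29, 12, 38]
Insert 48:
  append 48 at index 7 → [59, 41, 49, 19, 29, 12, 38, 48]
  48 > parent 19 at index 3, swap → [59, 41, 49, 48, 29, 12, 38, 19]
  48 > parent 41 at index 1, swap → [59, 48, 49, 41, 29, 12, 38, 19]
Insert 6:
  append 6 at index 8 → [59, 48, 49, 41, 29, 12, 38, 19, 6] (no swap needed)
Insert 39:
  append 39 at index 9 → [59, 48, 49, 41, 29, 12, 38, 19, 6, 39]
  39 > parent 29 at index 4, swap → [59, 48, 49, 41, 39, 12, 38, 19, 6, 29]
resulting array: [59, 48, 49, 41, 39, 12, 38, 19, 6, 29]

7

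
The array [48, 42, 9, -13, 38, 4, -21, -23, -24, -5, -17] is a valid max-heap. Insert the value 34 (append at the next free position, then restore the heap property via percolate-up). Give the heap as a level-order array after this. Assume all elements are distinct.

append 34 at index 11 → [48, 42, 9, -13, 38, 4, -21, -23, -24, -5, -17, 34]
34 > parent 4 at index 5, swap → [48, 42, 9, -13, 38, 34, -21, -23, -24, -5, -17, 4]
34 > parent 9 at index 2, swap → [48, 42, 34, -13, 38, 9, -21, -23, -24, -5, -17, 4]

[48, 42, 34, -13, 38, 9, -21, -23, -24, -5, -17, 4]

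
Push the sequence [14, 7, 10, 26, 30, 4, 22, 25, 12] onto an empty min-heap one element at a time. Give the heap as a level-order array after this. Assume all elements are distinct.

[4, 12, 7, 14, 30, 10, 22, 26, 25]

Insert 14:
  append 14 at index 0 → [14] (no swap needed)
Insert 7:
  append 7 at index 1 → [14, 7]
  7 < parent 14 at index 0, swap → [7, 14]
Insert 10:
  append 10 at index 2 → [7, 14, 10] (no swap needed)
Insert 26:
  append 26 at index 3 → [7, 14, 10, 26] (no swap needed)
Insert 30:
  append 30 at index 4 → [7, 14, 10, 26, 30] (no swap needed)
Insert 4:
  append 4 at index 5 → [7, 14, 10, 26, 30, 4]
  4 < parent 10 at index 2, swap → [7, 14, 4, 26, 30, 10]
  4 < parent 7 at index 0, swap → [4, 14, 7, 26, 30, 10]
Insert 22:
  append 22 at index 6 → [4, 14, 7, 26, 30, 10, 22] (no swap needed)
Insert 25:
  append 25 at index 7 → [4, 14, 7, 26, 30, 10, 22, 25]
  25 < parent 26 at index 3, swap → [4, 14, 7, 25, 30, 10, 22, 26]
Insert 12:
  append 12 at index 8 → [4, 14, 7, 25, 30, 10, 22, 26, 12]
  12 < parent 25 at index 3, swap → [4, 14, 7, 12, 30, 10, 22, 26, 25]
  12 < parent 14 at index 1, swap → [4, 12, 7, 14, 30, 10, 22, 26, 25]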